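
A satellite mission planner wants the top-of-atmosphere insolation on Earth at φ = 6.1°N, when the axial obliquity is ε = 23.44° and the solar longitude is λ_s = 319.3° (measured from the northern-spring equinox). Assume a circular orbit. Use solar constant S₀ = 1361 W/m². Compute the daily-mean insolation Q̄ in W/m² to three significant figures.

Solar declination: sin δ = sin ε · sin λ_s = sin 23.44° × sin 319.3° = -0.25940, so δ = -15.034°.
cos H₀ = −tan(+6.1°) tan(-15.034°) = 0.0287, H₀ = 1.5421 rad.
Bracket: H₀ sin φ sin δ + cos φ cos δ sin H₀ = 1.5421×0.10626×-0.25940 + 0.99434×0.96577×0.99959 = -0.042506 + 0.959910 = 0.917404.
Q̄ = (S₀/π) × [bracket] = (1361/π) × 0.917404 = 397.4 W/m².

Q̄ ≈ 397 W/m²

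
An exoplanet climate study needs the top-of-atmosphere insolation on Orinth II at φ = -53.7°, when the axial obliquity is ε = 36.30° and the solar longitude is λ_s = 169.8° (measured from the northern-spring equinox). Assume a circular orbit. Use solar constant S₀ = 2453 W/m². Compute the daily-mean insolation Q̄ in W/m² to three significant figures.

Solar declination: sin δ = sin ε · sin λ_s = sin 36.30° × sin 169.8° = 0.10484, so δ = +6.018°.
cos H₀ = −tan(-53.7°) tan(+6.018°) = 0.1435, H₀ = 1.4268 rad.
Bracket: H₀ sin φ sin δ + cos φ cos δ sin H₀ = 1.4268×-0.80593×0.10484 + 0.59201×0.99449×0.98965 = -0.120556 + 0.582654 = 0.462098.
Q̄ = (S₀/π) × [bracket] = (2453/π) × 0.462098 = 360.8 W/m².

Q̄ ≈ 361 W/m²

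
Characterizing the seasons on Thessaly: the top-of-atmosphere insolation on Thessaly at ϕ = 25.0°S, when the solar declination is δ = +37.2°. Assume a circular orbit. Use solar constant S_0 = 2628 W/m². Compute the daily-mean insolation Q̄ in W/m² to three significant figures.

cos h₀ = −tan(-25.0°) tan(+37.200°) = 0.3539, h₀ = 1.2090 rad.
Bracket: h₀ sin ϕ sin δ + cos ϕ cos δ sin h₀ = 1.2090×-0.42262×0.60460 + 0.90631×0.79653×0.93527 = -0.308919 + 0.675174 = 0.366255.
Q̄ = (S_0/π) × [bracket] = (2628/π) × 0.366255 = 306.4 W/m².

Q̄ ≈ 306 W/m²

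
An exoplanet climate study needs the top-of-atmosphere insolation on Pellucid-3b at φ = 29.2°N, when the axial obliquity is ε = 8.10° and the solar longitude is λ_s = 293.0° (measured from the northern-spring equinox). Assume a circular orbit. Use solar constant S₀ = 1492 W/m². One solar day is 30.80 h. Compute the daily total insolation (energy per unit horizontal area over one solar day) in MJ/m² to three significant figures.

Solar declination: sin δ = sin ε · sin λ_s = sin 8.10° × sin 293.0° = -0.12970, so δ = -7.452°.
cos H₀ = −tan(+29.2°) tan(-7.452°) = 0.0731, H₀ = 1.4976 rad.
Bracket: H₀ sin φ sin δ + cos φ cos δ sin H₀ = 1.4976×0.48786×-0.12970 + 0.87292×0.99155×0.99732 = -0.094761 + 0.863224 = 0.768463.
Q̄ = (S₀/π) × [bracket] = (1492/π) × 0.768463 = 364.96 W/m².
Daily total = Q̄ × 30.80 h × 3600 s/h = 364.96 × 30.80 × 3600 / 10⁶ = 40.47 MJ/m².

40.5 MJ/m²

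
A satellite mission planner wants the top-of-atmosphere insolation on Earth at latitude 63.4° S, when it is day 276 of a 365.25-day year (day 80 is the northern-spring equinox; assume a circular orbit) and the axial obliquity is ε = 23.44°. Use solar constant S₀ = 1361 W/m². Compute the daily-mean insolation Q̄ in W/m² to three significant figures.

Solar longitude: λ_s = 360° × (276 − 80)/365.25 = 193.183°.
sin δ = sin 23.44° × sin 193.183° = -0.09072, so δ = -5.205°.
cos H₀ = −tan(-63.4°) tan(-5.205°) = -0.1819, H₀ = 1.7537 rad.
Bracket: H₀ sin φ sin δ + cos φ cos δ sin H₀ = 1.7537×-0.89415×-0.09072 + 0.44776×0.99588×0.98331 = 0.142255 + 0.438473 = 0.580728.
Q̄ = (S₀/π) × [bracket] = (1361/π) × 0.580728 = 251.6 W/m².

Q̄ ≈ 252 W/m²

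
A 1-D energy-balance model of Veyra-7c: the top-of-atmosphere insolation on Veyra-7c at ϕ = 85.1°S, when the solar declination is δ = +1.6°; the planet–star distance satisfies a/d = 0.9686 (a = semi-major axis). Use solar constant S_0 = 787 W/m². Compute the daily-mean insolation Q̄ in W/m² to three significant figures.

cos h₀ = −tan(-85.1°) tan(+1.600°) = 0.3258, h₀ = 1.2389 rad.
Bracket: h₀ sin ϕ sin δ + cos ϕ cos δ sin h₀ = 1.2389×-0.99635×0.02792 + 0.08542×0.99961×0.94543 = -0.034464 + 0.080727 = 0.046263.
Inverse-square distance factor (a/d)² = 0.9686² = 0.938186.
Q̄ = (S_0/π) × 0.938186 × [bracket] = (787/π) × 0.938186 × 0.046263 = 10.87 W/m².

Q̄ ≈ 10.9 W/m²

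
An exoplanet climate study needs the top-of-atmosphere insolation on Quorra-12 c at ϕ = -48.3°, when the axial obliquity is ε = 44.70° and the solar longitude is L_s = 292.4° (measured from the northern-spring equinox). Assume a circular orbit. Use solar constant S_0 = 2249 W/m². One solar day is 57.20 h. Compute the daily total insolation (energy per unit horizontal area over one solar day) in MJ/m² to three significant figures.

225 MJ/m²

Solar declination: sin δ = sin ε · sin L_s = sin 44.70° × sin 292.4° = -0.65032, so δ = -40.566°.
cos h₀ = −tan(-48.3°) tan(-40.566°) = -0.9608, h₀ = 2.8608 rad.
Bracket: h₀ sin ϕ sin δ + cos ϕ cos δ sin h₀ = 2.8608×-0.74664×-0.65032 + 0.66523×0.75966×0.27714 = 1.389076 + 0.140052 = 1.529128.
Q̄ = (S_0/π) × [bracket] = (2249/π) × 1.529128 = 1094.7 W/m².
Daily total = Q̄ × 57.20 h × 3600 s/h = 1094.7 × 57.20 × 3600 / 10⁶ = 225.4 MJ/m².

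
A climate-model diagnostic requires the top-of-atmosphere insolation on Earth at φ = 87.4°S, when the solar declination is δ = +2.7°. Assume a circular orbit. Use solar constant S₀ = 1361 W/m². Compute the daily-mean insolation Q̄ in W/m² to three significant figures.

cos H₀ = −tan(-87.4°) tan(+2.700°) = 1.0385 ≥ 1 ⇒ polar night, H₀ = 0 and Q̄ = 0.

Q̄ ≈ 0.00 W/m²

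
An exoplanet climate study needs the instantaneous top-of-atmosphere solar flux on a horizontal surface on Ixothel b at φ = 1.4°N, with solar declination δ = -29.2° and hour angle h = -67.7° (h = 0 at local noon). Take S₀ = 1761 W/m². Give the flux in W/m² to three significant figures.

cos θ_z = sin φ sin δ + cos φ cos δ cos h = -0.011919 + 0.331137 = 0.319218.
Flux = S₀ · cos θ_z = 1761 × 0.319218 = 562.1 W/m².

562 W/m²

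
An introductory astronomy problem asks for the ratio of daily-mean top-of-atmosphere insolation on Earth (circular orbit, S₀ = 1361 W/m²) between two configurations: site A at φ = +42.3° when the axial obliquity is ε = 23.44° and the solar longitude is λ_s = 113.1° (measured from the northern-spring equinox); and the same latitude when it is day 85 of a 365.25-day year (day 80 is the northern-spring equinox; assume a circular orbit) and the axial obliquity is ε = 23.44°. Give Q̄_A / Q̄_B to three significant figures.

— Configuration A (φ=+42.3°):
Solar declination: sin δ = sin ε · sin λ_s = sin 23.44° × sin 113.1° = 0.36589, so δ = +21.463°.
cos H₀ = −tan(+42.3°) tan(+21.463°) = -0.3577, H₀ = 1.9366 rad.
Bracket: H₀ sin φ sin δ + cos φ cos δ sin H₀ = 1.9366×0.67301×0.36589 + 0.73963×0.93066×0.93382 = 0.476883 + 0.642789 = 1.119672.
Q̄ = (S₀/π) × [bracket] = (1361/π) × 1.119672 = 485.06 W/m².
— Configuration B (φ=+42.3°):
Solar longitude: λ_s = 360° × (85 − 80)/365.25 = 4.928°.
sin δ = sin 23.44° × sin 4.928° = 0.03417, so δ = +1.958°.
cos H₀ = −tan(+42.3°) tan(+1.958°) = -0.0311, H₀ = 1.6019 rad.
Bracket: H₀ sin φ sin δ + cos φ cos δ sin H₀ = 1.6019×0.67301×0.03417 + 0.73963×0.99942×0.99952 = 0.036838 + 0.738846 = 0.775684.
Q̄ = (S₀/π) × [bracket] = (1361/π) × 0.775684 = 336.04 W/m².
Ratio Q̄_A / Q̄_B = 485.06 / 336.04 = 1.443.

Q̄_A / Q̄_B ≈ 1.44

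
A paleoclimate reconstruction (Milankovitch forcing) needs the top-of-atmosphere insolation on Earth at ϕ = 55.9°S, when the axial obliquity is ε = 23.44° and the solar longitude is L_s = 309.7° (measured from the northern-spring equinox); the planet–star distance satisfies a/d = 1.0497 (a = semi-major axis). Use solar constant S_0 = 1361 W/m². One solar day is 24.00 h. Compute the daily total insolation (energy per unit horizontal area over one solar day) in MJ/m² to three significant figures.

41.0 MJ/m²

Solar declination: sin δ = sin ε · sin L_s = sin 23.44° × sin 309.7° = -0.30606, so δ = -17.822°.
cos h₀ = −tan(-55.9°) tan(-17.822°) = -0.4748, h₀ = 2.0656 rad.
Bracket: h₀ sin ϕ sin δ + cos ϕ cos δ sin h₀ = 2.0656×-0.82806×-0.30606 + 0.56064×0.95201×0.88008 = 0.523497 + 0.469729 = 0.993226.
Inverse-square distance factor (a/d)² = 1.0497² = 1.101870.
Q̄ = (S_0/π) × 1.101870 × [bracket] = (1361/π) × 1.101870 × 0.993226 = 474.12 W/m².
Daily total = Q̄ × 24.00 h × 3600 s/h = 474.12 × 24.00 × 3600 / 10⁶ = 40.96 MJ/m².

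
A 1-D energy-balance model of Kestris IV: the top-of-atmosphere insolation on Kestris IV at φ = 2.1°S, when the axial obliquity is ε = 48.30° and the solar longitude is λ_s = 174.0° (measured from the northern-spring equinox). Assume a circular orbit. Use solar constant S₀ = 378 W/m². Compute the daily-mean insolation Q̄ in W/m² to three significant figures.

Solar declination: sin δ = sin ε · sin λ_s = sin 48.30° × sin 174.0° = 0.07804, so δ = +4.476°.
cos H₀ = −tan(-2.1°) tan(+4.476°) = 0.0029, H₀ = 1.5679 rad.
Bracket: H₀ sin φ sin δ + cos φ cos δ sin H₀ = 1.5679×-0.03664×0.07804 + 0.99933×0.99695×1.00000 = -0.004483 + 0.996282 = 0.991799.
Q̄ = (S₀/π) × [bracket] = (378/π) × 0.991799 = 119.3 W/m².

Q̄ ≈ 119 W/m²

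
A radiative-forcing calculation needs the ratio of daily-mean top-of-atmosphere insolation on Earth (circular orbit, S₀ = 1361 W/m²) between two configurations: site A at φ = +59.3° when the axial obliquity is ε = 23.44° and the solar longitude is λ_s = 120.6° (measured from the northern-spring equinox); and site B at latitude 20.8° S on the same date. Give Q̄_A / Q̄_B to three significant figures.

Q̄_A / Q̄_B ≈ 1.49

— Configuration A (φ=+59.3°):
Solar declination: sin δ = sin ε · sin λ_s = sin 23.44° × sin 120.6° = 0.34239, so δ = +20.023°.
cos H₀ = −tan(+59.3°) tan(+20.023°) = -0.6138, H₀ = 2.2316 rad.
Bracket: H₀ sin φ sin δ + cos φ cos δ sin H₀ = 2.2316×0.85985×0.34239 + 0.51054×0.93956×0.78950 = 0.656992 + 0.378710 = 1.035702.
Q̄ = (S₀/π) × [bracket] = (1361/π) × 1.035702 = 448.69 W/m².
— Configuration B (φ=-20.8°):
cos H₀ = −tan(-20.8°) tan(+20.023°) = 0.1384, H₀ = 1.4319 rad.
Bracket: H₀ sin φ sin δ + cos φ cos δ sin H₀ = 1.4319×-0.35511×0.34239 + 0.93483×0.93956×0.99037 = -0.174099 + 0.869871 = 0.695772.
Q̄ = (S₀/π) × [bracket] = (1361/π) × 0.695772 = 301.42 W/m².
Ratio Q̄_A / Q̄_B = 448.69 / 301.42 = 1.489.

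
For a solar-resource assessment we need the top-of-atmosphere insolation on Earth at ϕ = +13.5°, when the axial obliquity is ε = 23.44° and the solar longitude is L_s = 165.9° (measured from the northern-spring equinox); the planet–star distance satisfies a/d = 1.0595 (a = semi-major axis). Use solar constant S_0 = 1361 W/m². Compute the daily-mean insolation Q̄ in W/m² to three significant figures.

Q̄ ≈ 488 W/m²

Solar declination: sin δ = sin ε · sin L_s = sin 23.44° × sin 165.9° = 0.09691, so δ = +5.561°.
cos h₀ = −tan(+13.5°) tan(+5.561°) = -0.0234, h₀ = 1.5942 rad.
Bracket: h₀ sin ϕ sin δ + cos ϕ cos δ sin h₀ = 1.5942×0.23345×0.09691 + 0.97237×0.99529×0.99973 = 0.036067 + 0.967529 = 1.003596.
Inverse-square distance factor (a/d)² = 1.0595² = 1.122540.
Q̄ = (S_0/π) × 1.122540 × [bracket] = (1361/π) × 1.122540 × 1.003596 = 488.1 W/m².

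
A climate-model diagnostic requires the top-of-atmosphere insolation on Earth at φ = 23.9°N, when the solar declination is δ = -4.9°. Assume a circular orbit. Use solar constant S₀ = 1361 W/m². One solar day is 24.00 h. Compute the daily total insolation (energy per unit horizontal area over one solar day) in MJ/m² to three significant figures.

cos H₀ = −tan(+23.9°) tan(-4.900°) = 0.0380, H₀ = 1.5328 rad.
Bracket: H₀ sin φ sin δ + cos φ cos δ sin H₀ = 1.5328×0.40514×-0.08542 + 0.91425×0.99635×0.99928 = -0.053046 + 0.910257 = 0.857211.
Q̄ = (S₀/π) × [bracket] = (1361/π) × 0.857211 = 371.36 W/m².
Daily total = Q̄ × 24.00 h × 3600 s/h = 371.36 × 24.00 × 3600 / 10⁶ = 32.09 MJ/m².

32.1 MJ/m²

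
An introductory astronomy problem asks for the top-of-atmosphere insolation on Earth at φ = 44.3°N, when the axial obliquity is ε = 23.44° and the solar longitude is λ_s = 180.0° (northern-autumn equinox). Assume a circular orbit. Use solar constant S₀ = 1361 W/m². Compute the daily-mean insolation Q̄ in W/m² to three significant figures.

Solar declination: sin δ = sin ε · sin λ_s = sin 23.44° × sin 180.0° = 0.00000, so δ = +0.000°.
cos H₀ = −tan(+44.3°) tan(+0.000°) = -0.0000, H₀ = 1.5708 rad.
Bracket: H₀ sin φ sin δ + cos φ cos δ sin H₀ = 1.5708×0.69842×0.00000 + 0.71569×1.00000×1.00000 = 0.000000 + 0.715690 = 0.715690.
Q̄ = (S₀/π) × [bracket] = (1361/π) × 0.715690 = 310.1 W/m².

Q̄ ≈ 310 W/m²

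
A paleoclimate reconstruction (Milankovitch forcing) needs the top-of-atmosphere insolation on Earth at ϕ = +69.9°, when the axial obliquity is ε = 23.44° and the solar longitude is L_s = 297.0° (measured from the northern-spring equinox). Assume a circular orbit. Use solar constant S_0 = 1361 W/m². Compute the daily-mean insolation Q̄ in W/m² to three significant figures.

Solar declination: sin δ = sin ε · sin L_s = sin 23.44° × sin 297.0° = -0.35443, so δ = -20.759°.
cos h₀ = −tan(+69.9°) tan(-20.759°) = 1.0358 ≥ 1 ⇒ polar night, h₀ = 0 and Q̄ = 0.

Q̄ ≈ 0.00 W/m²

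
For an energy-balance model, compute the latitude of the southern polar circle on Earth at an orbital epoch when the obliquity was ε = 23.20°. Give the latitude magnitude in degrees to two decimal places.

The polar circle is the lowest latitude that experiences at least one full rotation of continuous darkness at the northern-summer solstice; it lies at |φ| = 90° − ε = 90° − 23.20° = 66.80°.

66.80°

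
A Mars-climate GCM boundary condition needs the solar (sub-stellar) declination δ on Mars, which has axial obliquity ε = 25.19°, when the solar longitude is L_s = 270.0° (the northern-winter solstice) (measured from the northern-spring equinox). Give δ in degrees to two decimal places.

δ = -25.19°

sin δ = sin ε · sin L_s = sin 25.19° × sin 270.0° = -0.425621.
δ = arcsin(-0.425621) = -25.19°.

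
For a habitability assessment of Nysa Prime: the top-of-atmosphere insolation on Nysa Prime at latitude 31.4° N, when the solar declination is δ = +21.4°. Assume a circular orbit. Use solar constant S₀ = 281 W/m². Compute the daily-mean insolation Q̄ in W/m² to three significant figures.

cos H₀ = −tan(+31.4°) tan(+21.400°) = -0.2392, H₀ = 1.8124 rad.
Bracket: H₀ sin φ sin δ + cos φ cos δ sin H₀ = 1.8124×0.52101×0.36488 + 0.85355×0.93106×0.97097 = 0.344548 + 0.771636 = 1.116184.
Q̄ = (S₀/π) × [bracket] = (281/π) × 1.116184 = 99.84 W/m².

Q̄ ≈ 99.8 W/m²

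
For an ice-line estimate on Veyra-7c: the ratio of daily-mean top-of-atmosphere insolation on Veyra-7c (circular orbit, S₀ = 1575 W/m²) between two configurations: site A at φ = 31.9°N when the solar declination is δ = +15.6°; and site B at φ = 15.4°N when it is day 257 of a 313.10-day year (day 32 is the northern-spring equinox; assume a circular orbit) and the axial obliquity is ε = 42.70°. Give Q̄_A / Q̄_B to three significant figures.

— Configuration A (φ=+31.9°):
cos H₀ = −tan(+31.9°) tan(+15.600°) = -0.1738, H₀ = 1.7455 rad.
Bracket: H₀ sin φ sin δ + cos φ cos δ sin H₀ = 1.7455×0.52844×0.26892 + 0.84897×0.96316×0.98478 = 0.248050 + 0.805249 = 1.053299.
Q̄ = (S₀/π) × [bracket] = (1575/π) × 1.053299 = 528.06 W/m².
— Configuration B (φ=+15.4°):
Solar longitude: λ_s = 360° × (257 − 32)/313.10 = 258.703°.
sin δ = sin 42.70° × sin 258.703° = -0.66502, so δ = -41.684°.
cos H₀ = −tan(+15.4°) tan(-41.684°) = 0.2453, H₀ = 1.3230 rad.
Bracket: H₀ sin φ sin δ + cos φ cos δ sin H₀ = 1.3230×0.26556×-0.66502 + 0.96410×0.74682×0.96945 = -0.233645 + 0.698013 = 0.464368.
Q̄ = (S₀/π) × [bracket] = (1575/π) × 0.464368 = 232.81 W/m².
Ratio Q̄_A / Q̄_B = 528.06 / 232.81 = 2.268.

Q̄_A / Q̄_B ≈ 2.27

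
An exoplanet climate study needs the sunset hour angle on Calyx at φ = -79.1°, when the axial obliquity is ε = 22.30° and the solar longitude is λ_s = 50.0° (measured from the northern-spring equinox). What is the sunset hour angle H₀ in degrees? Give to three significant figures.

H₀ = 0.00°

Solar declination: sin δ = sin ε · sin λ_s = sin 22.30° × sin 50.0° = 0.29068, so δ = +16.899°.
cos H₀ = −tan φ · tan δ = 1.5776 ≥ 1, so the host star never rises (polar night) and H₀ = 0.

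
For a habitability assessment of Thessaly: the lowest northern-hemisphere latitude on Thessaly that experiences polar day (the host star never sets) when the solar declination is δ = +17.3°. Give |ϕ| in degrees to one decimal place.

|ϕ| = 72.7°

Polar day requires cos h₀ = −tan ϕ tan δ ≤ −1, i.e. tan ϕ tan δ ≥ 1.
The boundary is |tan ϕ| · |tan δ| = 1, so |ϕ| = 90° − |δ| = 90° − 17.3° = 72.7° in the northern hemisphere.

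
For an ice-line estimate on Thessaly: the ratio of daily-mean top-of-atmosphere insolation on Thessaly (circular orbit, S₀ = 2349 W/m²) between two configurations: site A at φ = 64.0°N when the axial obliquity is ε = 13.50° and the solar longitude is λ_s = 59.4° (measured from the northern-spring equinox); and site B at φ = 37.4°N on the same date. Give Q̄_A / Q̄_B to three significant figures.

Q̄_A / Q̄_B ≈ 0.767

— Configuration A (φ=+64.0°):
Solar declination: sin δ = sin ε · sin λ_s = sin 13.50° × sin 59.4° = 0.20094, so δ = +11.592°.
cos H₀ = −tan(+64.0°) tan(+11.592°) = -0.4206, H₀ = 2.0049 rad.
Bracket: H₀ sin φ sin δ + cos φ cos δ sin H₀ = 2.0049×0.89879×0.20094 + 0.43837×0.97960×0.90727 = 0.362091 + 0.389606 = 0.751697.
Q̄ = (S₀/π) × [bracket] = (2349/π) × 0.751697 = 562.05 W/m².
— Configuration B (φ=+37.4°):
cos H₀ = −tan(+37.4°) tan(+11.592°) = -0.1568, H₀ = 1.7283 rad.
Bracket: H₀ sin φ sin δ + cos φ cos δ sin H₀ = 1.7283×0.60738×0.20094 + 0.79441×0.97960×0.98763 = 0.210934 + 0.768578 = 0.979512.
Q̄ = (S₀/π) × [bracket] = (2349/π) × 0.979512 = 732.39 W/m².
Ratio Q̄_A / Q̄_B = 562.05 / 732.39 = 0.7674.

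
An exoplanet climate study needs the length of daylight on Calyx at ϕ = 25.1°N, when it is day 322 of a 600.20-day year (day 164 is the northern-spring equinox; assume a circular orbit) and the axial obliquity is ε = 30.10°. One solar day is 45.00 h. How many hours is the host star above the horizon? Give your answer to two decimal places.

26.42 h

Solar longitude: L_s = 360° × (322 − 164)/600.20 = 94.768°.
sin δ = sin 30.10° × sin 94.768° = 0.49977, so δ = +29.985°.
cos h₀ = −tan ϕ · tan δ = −tan(+25.1°) × tan(+29.985°) = -0.2703, so h₀ = 1.8445 rad = 105.68°.
Daylight = 2h₀/(2π) × 45.00 h = (1.8445/π) × 45.00 = 26.42 h.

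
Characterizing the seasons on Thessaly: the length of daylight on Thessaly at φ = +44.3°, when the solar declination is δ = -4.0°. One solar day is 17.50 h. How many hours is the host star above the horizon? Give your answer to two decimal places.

8.37 h

cos H₀ = −tan φ · tan δ = −tan(+44.3°) × tan(-4.000°) = 0.0682, so H₀ = 1.5025 rad = 86.09°.
Daylight = 2H₀/(2π) × 17.50 h = (1.5025/π) × 17.50 = 8.37 h.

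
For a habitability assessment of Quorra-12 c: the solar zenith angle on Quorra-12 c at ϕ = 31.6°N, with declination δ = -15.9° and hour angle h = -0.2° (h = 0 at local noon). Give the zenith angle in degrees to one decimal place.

θ_z = 47.5°

cos θ_z = sin ϕ sin δ + cos ϕ cos δ cos h = -0.143551 + 0.819136 = 0.675585.
θ_z = arccos(0.675585) = 47.5°.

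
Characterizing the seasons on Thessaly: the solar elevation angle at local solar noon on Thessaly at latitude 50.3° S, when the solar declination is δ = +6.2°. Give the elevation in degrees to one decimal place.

At local noon the hour angle is zero, so the zenith angle equals |φ − δ| = |-50.3° − (+6.200°)| = 56.500°.
Elevation = 90° − 56.500° = 33.5°.

33.5°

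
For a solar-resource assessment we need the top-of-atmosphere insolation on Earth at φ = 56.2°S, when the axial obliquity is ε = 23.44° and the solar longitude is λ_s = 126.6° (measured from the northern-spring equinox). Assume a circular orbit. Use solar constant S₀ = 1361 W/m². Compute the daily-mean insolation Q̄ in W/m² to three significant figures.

Q̄ ≈ 77.4 W/m²

Solar declination: sin δ = sin ε · sin λ_s = sin 23.44° × sin 126.6° = 0.31935, so δ = +18.624°.
cos H₀ = −tan(-56.2°) tan(+18.624°) = 0.5034, H₀ = 1.0433 rad.
Bracket: H₀ sin φ sin δ + cos φ cos δ sin H₀ = 1.0433×-0.83098×0.31935 + 0.55630×0.94764×0.86405 = -0.276864 + 0.455503 = 0.178639.
Q̄ = (S₀/π) × [bracket] = (1361/π) × 0.178639 = 77.39 W/m².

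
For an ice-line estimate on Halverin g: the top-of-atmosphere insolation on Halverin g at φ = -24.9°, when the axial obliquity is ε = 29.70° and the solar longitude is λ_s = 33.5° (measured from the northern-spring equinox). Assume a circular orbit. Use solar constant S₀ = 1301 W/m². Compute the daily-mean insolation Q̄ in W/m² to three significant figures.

Q̄ ≈ 290 W/m²

Solar declination: sin δ = sin ε · sin λ_s = sin 29.70° × sin 33.5° = 0.27346, so δ = +15.870°.
cos H₀ = −tan(-24.9°) tan(+15.870°) = 0.1320, H₀ = 1.4384 rad.
Bracket: H₀ sin φ sin δ + cos φ cos δ sin H₀ = 1.4384×-0.42104×0.27346 + 0.90704×0.96188×0.99125 = -0.165614 + 0.864830 = 0.699216.
Q̄ = (S₀/π) × [bracket] = (1301/π) × 0.699216 = 289.6 W/m².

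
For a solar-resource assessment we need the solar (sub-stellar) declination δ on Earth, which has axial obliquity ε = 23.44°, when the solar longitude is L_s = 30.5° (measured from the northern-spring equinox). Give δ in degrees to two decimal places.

δ = +11.65°

sin δ = sin ε · sin L_s = sin 23.44° × sin 30.5° = 0.201893.
δ = arcsin(0.201893) = +11.65°.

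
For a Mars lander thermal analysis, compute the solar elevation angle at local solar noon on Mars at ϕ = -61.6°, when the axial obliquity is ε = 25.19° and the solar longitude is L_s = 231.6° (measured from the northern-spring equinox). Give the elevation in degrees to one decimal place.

Solar declination: sin δ = sin ε · sin L_s = sin 25.19° × sin 231.6° = -0.33356, so δ = -19.485°.
At local noon the hour angle is zero, so the zenith angle equals |ϕ − δ| = |-61.6° − (-19.485°)| = 42.115°.
Elevation = 90° − 42.115° = 47.9°.

47.9°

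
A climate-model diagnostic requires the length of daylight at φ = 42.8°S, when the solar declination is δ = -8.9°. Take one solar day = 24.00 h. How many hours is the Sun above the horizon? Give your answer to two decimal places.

cos H₀ = −tan φ · tan δ = −tan(-42.8°) × tan(-8.900°) = -0.1450, so H₀ = 1.7163 rad = 98.34°.
Daylight = 2H₀/(2π) × 24.00 h = (1.7163/π) × 24.00 = 13.11 h.

13.11 h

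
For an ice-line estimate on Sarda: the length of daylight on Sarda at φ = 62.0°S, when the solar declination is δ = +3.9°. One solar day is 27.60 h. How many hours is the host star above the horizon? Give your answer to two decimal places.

12.67 h

cos H₀ = −tan φ · tan δ = −tan(-62.0°) × tan(+3.900°) = 0.1282, so H₀ = 1.4422 rad = 82.63°.
Daylight = 2H₀/(2π) × 27.60 h = (1.4422/π) × 27.60 = 12.67 h.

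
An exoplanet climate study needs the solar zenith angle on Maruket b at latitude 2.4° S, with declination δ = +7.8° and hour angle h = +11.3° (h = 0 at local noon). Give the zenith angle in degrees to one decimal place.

cos θ_z = sin φ sin δ + cos φ cos δ cos h = -0.005683 + 0.970690 = 0.965007.
θ_z = arccos(0.965007) = 15.2°.

θ_z = 15.2°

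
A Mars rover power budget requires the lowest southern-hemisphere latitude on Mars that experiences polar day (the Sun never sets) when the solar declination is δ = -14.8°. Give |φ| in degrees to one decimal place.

|φ| = 75.2°

Polar day requires cos H₀ = −tan φ tan δ ≤ −1, i.e. tan φ tan δ ≥ 1.
The boundary is |tan φ| · |tan δ| = 1, so |φ| = 90° − |δ| = 90° − 14.8° = 75.2° in the southern hemisphere.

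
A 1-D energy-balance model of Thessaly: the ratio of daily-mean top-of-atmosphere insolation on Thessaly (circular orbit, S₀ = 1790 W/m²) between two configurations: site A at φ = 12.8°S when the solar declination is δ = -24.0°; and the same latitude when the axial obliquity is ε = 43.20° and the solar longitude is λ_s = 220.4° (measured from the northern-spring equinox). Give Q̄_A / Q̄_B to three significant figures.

Q̄_A / Q̄_B ≈ 1.00

— Configuration A (φ=-12.8°):
cos H₀ = −tan(-12.8°) tan(-24.000°) = -0.1012, H₀ = 1.6721 rad.
Bracket: H₀ sin φ sin δ + cos φ cos δ sin H₀ = 1.6721×-0.22155×-0.40674 + 0.97515×0.91355×0.99487 = 0.150678 + 0.886278 = 1.036956.
Q̄ = (S₀/π) × [bracket] = (1790/π) × 1.036956 = 590.83 W/m².
— Configuration B (φ=-12.8°):
Solar declination: sin δ = sin ε · sin λ_s = sin 43.20° × sin 220.4° = -0.44367, so δ = -26.338°.
cos H₀ = −tan(-12.8°) tan(-26.338°) = -0.1125, H₀ = 1.6835 rad.
Bracket: H₀ sin φ sin δ + cos φ cos δ sin H₀ = 1.6835×-0.22155×-0.44367 + 0.97515×0.89619×0.99365 = 0.165480 + 0.868370 = 1.033850.
Q̄ = (S₀/π) × [bracket] = (1790/π) × 1.033850 = 589.06 W/m².
Ratio Q̄_A / Q̄_B = 590.83 / 589.06 = 1.003.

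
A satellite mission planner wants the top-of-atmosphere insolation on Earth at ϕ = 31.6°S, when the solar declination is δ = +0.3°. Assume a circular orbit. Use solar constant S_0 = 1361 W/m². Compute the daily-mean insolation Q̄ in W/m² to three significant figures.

cos h₀ = −tan(-31.6°) tan(+0.300°) = 0.0032, h₀ = 1.5676 rad.
Bracket: h₀ sin ϕ sin δ + cos ϕ cos δ sin h₀ = 1.5676×-0.52399×0.00524 + 0.85173×0.99999×0.99999 = -0.004304 + 0.851713 = 0.847409.
Q̄ = (S_0/π) × [bracket] = (1361/π) × 0.847409 = 367.1 W/m².

Q̄ ≈ 367 W/m²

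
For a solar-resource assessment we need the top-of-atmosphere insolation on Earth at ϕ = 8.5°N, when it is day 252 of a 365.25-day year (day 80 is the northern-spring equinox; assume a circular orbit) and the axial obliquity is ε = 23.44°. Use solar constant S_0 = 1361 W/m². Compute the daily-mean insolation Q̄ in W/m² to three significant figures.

Q̄ ≈ 435 W/m²

Solar longitude: L_s = 360° × (252 − 80)/365.25 = 169.528°.
sin δ = sin 23.44° × sin 169.528° = 0.07230, so δ = +4.146°.
cos h₀ = −tan(+8.5°) tan(+4.146°) = -0.0108, h₀ = 1.5816 rad.
Bracket: h₀ sin ϕ sin δ + cos ϕ cos δ sin h₀ = 1.5816×0.14781×0.07230 + 0.98902×0.99738×0.99994 = 0.016902 + 0.986370 = 1.003272.
Q̄ = (S_0/π) × [bracket] = (1361/π) × 1.003272 = 434.6 W/m².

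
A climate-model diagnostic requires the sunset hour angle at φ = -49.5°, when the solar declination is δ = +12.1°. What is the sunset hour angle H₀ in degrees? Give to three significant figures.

cos H₀ = −tan φ · tan δ = −tan(-49.5°) × tan(+12.100°) = 0.2510, so H₀ = 1.3171 rad = 75.46°.

H₀ = 75.5°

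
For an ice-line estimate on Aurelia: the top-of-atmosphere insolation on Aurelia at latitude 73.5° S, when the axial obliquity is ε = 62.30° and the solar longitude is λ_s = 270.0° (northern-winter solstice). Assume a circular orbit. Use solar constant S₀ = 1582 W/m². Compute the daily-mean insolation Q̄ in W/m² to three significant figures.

Solar declination: sin δ = sin ε · sin λ_s = sin 62.30° × sin 270.0° = -0.88539, so δ = -62.300°.
cos H₀ = −tan(-73.5°) tan(-62.300°) = -6.4302 ≤ −1 ⇒ polar day, H₀ = π.
Bracket: H₀ sin φ sin δ + cos φ cos δ sin H₀ = 3.1416×-0.95882×-0.88539 + 0.28402×0.46484×0.00000 = 2.666997 + 0.000000 = 2.666997.
Q̄ = (S₀/π) × [bracket] = (1582/π) × 2.666997 = 1343 W/m².

Q̄ ≈ 1.34e+03 W/m²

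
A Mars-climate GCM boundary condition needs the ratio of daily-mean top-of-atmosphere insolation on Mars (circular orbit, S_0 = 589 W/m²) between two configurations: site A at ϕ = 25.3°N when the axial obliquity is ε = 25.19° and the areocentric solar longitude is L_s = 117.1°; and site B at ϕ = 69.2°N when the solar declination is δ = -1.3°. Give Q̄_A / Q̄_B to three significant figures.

— Configuration A (ϕ=+25.3°):
sin δ = sin 25.19° × sin 117.1° = 0.37889, so δ = +22.265°.
cos h₀ = −tan(+25.3°) tan(+22.265°) = -0.1935, h₀ = 1.7656 rad.
Bracket: h₀ sin ϕ sin δ + cos ϕ cos δ sin h₀ = 1.7656×0.42736×0.37889 + 0.90408×0.92544×0.98109 = 0.285890 + 0.820850 = 1.106740.
Q̄ = (S_0/π) × [bracket] = (589/π) × 1.106740 = 207.50 W/m².
— Configuration B (ϕ=+69.2°):
cos h₀ = −tan(+69.2°) tan(-1.300°) = 0.0597, h₀ = 1.5110 rad.
Bracket: h₀ sin ϕ sin δ + cos ϕ cos δ sin h₀ = 1.5110×0.93483×-0.02269 + 0.35511×0.99974×0.99821 = -0.032050 + 0.354382 = 0.322332.
Q̄ = (S_0/π) × [bracket] = (589/π) × 0.322332 = 60.432 W/m².
Ratio Q̄_A / Q̄_B = 207.50 / 60.432 = 3.434.

Q̄_A / Q̄_B ≈ 3.43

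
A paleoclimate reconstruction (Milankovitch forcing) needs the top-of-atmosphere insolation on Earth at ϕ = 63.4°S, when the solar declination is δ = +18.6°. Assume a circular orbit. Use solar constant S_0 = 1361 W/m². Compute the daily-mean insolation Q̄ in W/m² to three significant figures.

cos h₀ = −tan(-63.4°) tan(+18.600°) = 0.6720, h₀ = 0.8338 rad.
Bracket: h₀ sin ϕ sin δ + cos ϕ cos δ sin h₀ = 0.8338×-0.89415×0.31896 + 0.44776×0.94777×0.74051 = -0.237798 + 0.314253 = 0.076455.
Q̄ = (S_0/π) × [bracket] = (1361/π) × 0.076455 = 33.12 W/m².

Q̄ ≈ 33.1 W/m²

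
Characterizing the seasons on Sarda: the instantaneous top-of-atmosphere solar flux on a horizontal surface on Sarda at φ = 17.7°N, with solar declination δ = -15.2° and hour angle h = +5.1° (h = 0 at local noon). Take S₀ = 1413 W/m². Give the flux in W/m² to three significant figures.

1.18e+03 W/m²

cos θ_z = sin φ sin δ + cos φ cos δ cos h = -0.079714 + 0.915694 = 0.835980.
Flux = S₀ · cos θ_z = 1413 × 0.835980 = 1181 W/m².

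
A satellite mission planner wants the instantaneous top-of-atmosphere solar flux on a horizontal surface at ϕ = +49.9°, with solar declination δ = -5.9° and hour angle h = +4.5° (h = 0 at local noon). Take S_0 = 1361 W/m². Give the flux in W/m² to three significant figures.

762 W/m²

cos θ_z = sin ϕ sin δ + cos ϕ cos δ cos h = -0.078628 + 0.638736 = 0.560108.
Flux = S_0 · cos θ_z = 1361 × 0.560108 = 762.3 W/m².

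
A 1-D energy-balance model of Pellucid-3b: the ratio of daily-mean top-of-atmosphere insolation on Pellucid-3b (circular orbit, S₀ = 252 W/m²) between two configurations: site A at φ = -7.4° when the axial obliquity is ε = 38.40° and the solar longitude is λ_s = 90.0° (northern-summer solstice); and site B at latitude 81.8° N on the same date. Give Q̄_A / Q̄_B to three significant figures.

Q̄_A / Q̄_B ≈ 0.339

— Configuration A (φ=-7.4°):
Solar declination: sin δ = sin ε · sin λ_s = sin 38.40° × sin 90.0° = 0.62115, so δ = +38.400°.
cos H₀ = −tan(-7.4°) tan(+38.400°) = 0.1029, H₀ = 1.4677 rad.
Bracket: H₀ sin φ sin δ + cos φ cos δ sin H₀ = 1.4677×-0.12880×0.62115 + 0.99167×0.78369×0.99469 = -0.117422 + 0.773035 = 0.655613.
Q̄ = (S₀/π) × [bracket] = (252/π) × 0.655613 = 52.589 W/m².
— Configuration B (φ=+81.8°):
cos H₀ = −tan(+81.8°) tan(+38.400°) = -5.5002 ≤ −1 ⇒ polar day, H₀ = π.
Bracket: H₀ sin φ sin δ + cos φ cos δ sin H₀ = 3.1416×0.98978×0.62115 + 0.14263×0.78369×0.00000 = 1.931461 + 0.000000 = 1.931461.
Q̄ = (S₀/π) × [bracket] = (252/π) × 1.931461 = 154.93 W/m².
Ratio Q̄_A / Q̄_B = 52.589 / 154.93 = 0.3394.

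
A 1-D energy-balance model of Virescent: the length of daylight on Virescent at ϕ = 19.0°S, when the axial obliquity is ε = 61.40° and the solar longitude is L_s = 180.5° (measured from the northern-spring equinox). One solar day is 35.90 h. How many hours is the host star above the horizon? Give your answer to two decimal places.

Solar declination: sin δ = sin ε · sin L_s = sin 61.40° × sin 180.5° = -0.00766, so δ = -0.439°.
cos h₀ = −tan ϕ · tan δ = −tan(-19.0°) × tan(-0.439°) = -0.0026, so h₀ = 1.5734 rad = 90.15°.
Daylight = 2h₀/(2π) × 35.90 h = (1.5734/π) × 35.90 = 17.98 h.

17.98 h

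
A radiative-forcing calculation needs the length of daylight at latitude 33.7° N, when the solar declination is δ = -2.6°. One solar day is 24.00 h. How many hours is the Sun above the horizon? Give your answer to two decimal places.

11.77 h

cos H₀ = −tan φ · tan δ = −tan(+33.7°) × tan(-2.600°) = 0.0303, so H₀ = 1.5405 rad = 88.26°.
Daylight = 2H₀/(2π) × 24.00 h = (1.5405/π) × 24.00 = 11.77 h.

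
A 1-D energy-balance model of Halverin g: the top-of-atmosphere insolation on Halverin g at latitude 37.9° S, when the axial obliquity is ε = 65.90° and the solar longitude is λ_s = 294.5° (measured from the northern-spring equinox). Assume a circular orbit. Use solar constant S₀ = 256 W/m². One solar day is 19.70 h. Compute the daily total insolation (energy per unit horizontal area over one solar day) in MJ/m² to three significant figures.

Solar declination: sin δ = sin ε · sin λ_s = sin 65.90° × sin 294.5° = -0.83064, so δ = -56.165°.
cos H₀ = −tan(-37.9°) tan(-56.165°) = -1.1613 ≤ −1 ⇒ polar day, H₀ = π.
Bracket: H₀ sin φ sin δ + cos φ cos δ sin H₀ = 3.1416×-0.61429×-0.83064 + 0.78908×0.55680×0.00000 = 1.603013 + 0.000000 = 1.603013.
Q̄ = (S₀/π) × [bracket] = (256/π) × 1.603013 = 130.63 W/m².
Daily total = Q̄ × 19.70 h × 3600 s/h = 130.63 × 19.70 × 3600 / 10⁶ = 9.264 MJ/m².

9.26 MJ/m²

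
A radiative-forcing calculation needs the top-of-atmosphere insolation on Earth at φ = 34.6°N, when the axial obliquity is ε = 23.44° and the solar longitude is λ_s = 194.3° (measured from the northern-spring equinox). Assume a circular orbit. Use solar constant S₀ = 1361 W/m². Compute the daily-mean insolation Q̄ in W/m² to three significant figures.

Solar declination: sin δ = sin ε · sin λ_s = sin 23.44° × sin 194.3° = -0.09825, so δ = -5.639°.
cos H₀ = −tan(+34.6°) tan(-5.639°) = 0.0681, H₀ = 1.5026 rad.
Bracket: H₀ sin φ sin δ + cos φ cos δ sin H₀ = 1.5026×0.56784×-0.09825 + 0.82314×0.99516×0.99768 = -0.083830 + 0.817256 = 0.733426.
Q̄ = (S₀/π) × [bracket] = (1361/π) × 0.733426 = 317.7 W/m².

Q̄ ≈ 318 W/m²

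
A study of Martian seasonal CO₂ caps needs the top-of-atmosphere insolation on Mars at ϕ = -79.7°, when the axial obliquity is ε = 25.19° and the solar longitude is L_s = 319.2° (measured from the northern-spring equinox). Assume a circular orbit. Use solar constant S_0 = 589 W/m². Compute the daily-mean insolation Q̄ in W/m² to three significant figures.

Solar declination: sin δ = sin ε · sin L_s = sin 25.19° × sin 319.2° = -0.27811, so δ = -16.147°.
cos h₀ = −tan(-79.7°) tan(-16.147°) = -1.5932 ≤ −1 ⇒ polar day, h₀ = π.
Bracket: h₀ sin ϕ sin δ + cos ϕ cos δ sin h₀ = 3.1416×-0.98389×-0.27811 + 0.17880×0.96055×0.00000 = 0.859635 + 0.000000 = 0.859635.
Q̄ = (S_0/π) × [bracket] = (589/π) × 0.859635 = 161.2 W/m².

Q̄ ≈ 161 W/m²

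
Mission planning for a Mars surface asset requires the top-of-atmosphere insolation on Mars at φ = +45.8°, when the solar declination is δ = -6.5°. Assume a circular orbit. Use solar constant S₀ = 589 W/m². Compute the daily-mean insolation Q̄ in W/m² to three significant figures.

Q̄ ≈ 107 W/m²

cos H₀ = −tan(+45.8°) tan(-6.500°) = 0.1172, H₀ = 1.4534 rad.
Bracket: H₀ sin φ sin δ + cos φ cos δ sin H₀ = 1.4534×0.71691×-0.11320 + 0.69717×0.99357×0.99311 = -0.117950 + 0.687915 = 0.569965.
Q̄ = (S₀/π) × [bracket] = (589/π) × 0.569965 = 106.9 W/m².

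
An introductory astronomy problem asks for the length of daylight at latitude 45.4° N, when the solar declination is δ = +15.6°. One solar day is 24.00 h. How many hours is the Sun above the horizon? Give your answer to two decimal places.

14.19 h

cos h₀ = −tan ϕ · tan δ = −tan(+45.4°) × tan(+15.600°) = -0.2831, so h₀ = 1.8579 rad = 106.45°.
Daylight = 2h₀/(2π) × 24.00 h = (1.8579/π) × 24.00 = 14.19 h.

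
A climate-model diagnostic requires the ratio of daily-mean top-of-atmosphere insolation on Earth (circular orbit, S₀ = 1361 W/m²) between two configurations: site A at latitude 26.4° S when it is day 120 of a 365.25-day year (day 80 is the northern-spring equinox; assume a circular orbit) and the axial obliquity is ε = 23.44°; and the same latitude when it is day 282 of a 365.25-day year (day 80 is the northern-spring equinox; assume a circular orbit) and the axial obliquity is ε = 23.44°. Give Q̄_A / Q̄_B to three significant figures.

— Configuration A (φ=-26.4°):
Solar longitude: λ_s = 360° × (120 − 80)/365.25 = 39.425°.
sin δ = sin 23.44° × sin 39.425° = 0.25262, so δ = +14.633°.
cos H₀ = −tan(-26.4°) tan(+14.633°) = 0.1296, H₀ = 1.4408 rad.
Bracket: H₀ sin φ sin δ + cos φ cos δ sin H₀ = 1.4408×-0.44464×0.25262 + 0.89571×0.96756×0.99157 = -0.161838 + 0.859347 = 0.697509.
Q̄ = (S₀/π) × [bracket] = (1361/π) × 0.697509 = 302.17 W/m².
— Configuration B (φ=-26.4°):
Solar longitude: λ_s = 360° × (282 − 80)/365.25 = 199.097°.
sin δ = sin 23.44° × sin 199.097° = -0.13014, so δ = -7.478°.
cos H₀ = −tan(-26.4°) tan(-7.478°) = -0.0652, H₀ = 1.6360 rad.
Bracket: H₀ sin φ sin δ + cos φ cos δ sin H₀ = 1.6360×-0.44464×-0.13014 + 0.89571×0.99150×0.99788 = 0.094668 + 0.886214 = 0.980882.
Q̄ = (S₀/π) × [bracket] = (1361/π) × 0.980882 = 424.94 W/m².
Ratio Q̄_A / Q̄_B = 302.17 / 424.94 = 0.7111.

Q̄_A / Q̄_B ≈ 0.711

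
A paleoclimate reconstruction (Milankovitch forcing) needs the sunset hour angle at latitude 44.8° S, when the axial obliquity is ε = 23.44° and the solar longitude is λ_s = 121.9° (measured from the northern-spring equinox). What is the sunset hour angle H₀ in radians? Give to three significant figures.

H₀ = 1.21 rad

Solar declination: sin δ = sin ε · sin λ_s = sin 23.44° × sin 121.9° = 0.33771, so δ = +19.737°.
cos H₀ = −tan φ · tan δ = −tan(-44.8°) × tan(+19.737°) = 0.3563, so H₀ = 1.2065 rad = 69.13°.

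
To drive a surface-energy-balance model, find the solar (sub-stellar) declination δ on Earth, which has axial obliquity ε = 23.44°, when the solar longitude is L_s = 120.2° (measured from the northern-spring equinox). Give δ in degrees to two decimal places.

sin δ = sin ε · sin L_s = sin 23.44° × sin 120.2° = 0.343799.
δ = arcsin(0.343799) = +20.11°.

δ = +20.11°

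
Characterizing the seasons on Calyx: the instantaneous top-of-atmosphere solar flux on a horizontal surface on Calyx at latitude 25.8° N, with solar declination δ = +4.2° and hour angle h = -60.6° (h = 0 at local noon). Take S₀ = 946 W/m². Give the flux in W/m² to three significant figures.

cos θ_z = sin φ sin δ + cos φ cos δ cos h = 0.031876 + 0.440783 = 0.472659.
Flux = S₀ · cos θ_z = 946 × 0.472659 = 447.1 W/m².

447 W/m²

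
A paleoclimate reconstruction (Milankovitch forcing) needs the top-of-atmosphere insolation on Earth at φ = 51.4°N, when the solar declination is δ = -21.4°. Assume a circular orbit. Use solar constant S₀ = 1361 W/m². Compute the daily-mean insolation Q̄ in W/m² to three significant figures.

Q̄ ≈ 88.6 W/m²

cos H₀ = −tan(+51.4°) tan(-21.400°) = 0.4909, H₀ = 1.0577 rad.
Bracket: H₀ sin φ sin δ + cos φ cos δ sin H₀ = 1.0577×0.78152×-0.36488 + 0.62388×0.93106×0.87121 = -0.301615 + 0.506060 = 0.204445.
Q̄ = (S₀/π) × [bracket] = (1361/π) × 0.204445 = 88.57 W/m².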